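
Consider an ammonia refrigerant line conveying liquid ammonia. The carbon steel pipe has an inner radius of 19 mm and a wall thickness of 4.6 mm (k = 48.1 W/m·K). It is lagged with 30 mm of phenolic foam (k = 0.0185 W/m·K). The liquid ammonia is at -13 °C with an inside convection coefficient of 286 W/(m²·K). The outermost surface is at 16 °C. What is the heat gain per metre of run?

Cylindrical conduction, so R = ln(r₂/r₁)/(2πkL) per layer, in series:
R_inner film = 1/(h_i·2πr₁L) = 1/(286×2π×0.019×1) = 0.02929 K/W
R_carbon steel pipe wall = ln(23.6/19)/(2π×48.1×1) = 7.174×10^-4 K/W
R_phenolic foam = ln(53.6/23.6)/(2π×0.0185×1) = 7.057 K/W
R_total = 7.087 K/W
Q = ΔT/R_total = 29/7.087

q′ ≈ 4.09 W/m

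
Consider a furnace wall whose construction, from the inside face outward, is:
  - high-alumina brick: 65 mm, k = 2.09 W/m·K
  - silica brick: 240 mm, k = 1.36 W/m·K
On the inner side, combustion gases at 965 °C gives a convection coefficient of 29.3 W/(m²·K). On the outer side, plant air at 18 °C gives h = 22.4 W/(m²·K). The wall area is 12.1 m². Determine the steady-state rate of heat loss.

Series thermal resistances:
R_inner film = 1/(h_i·A) = 1/(29.3×12.1) = 0.002821 K/W
R_high-alumina brick = L/(kA) = 0.065/(2.09×12.1) = 0.00257 K/W
R_silica brick = L/(kA) = 0.24/(1.36×12.1) = 0.01458 K/W
R_outer film = 1/(h_o·A) = 1/(22.4×12.1) = 0.003689 K/W
R_total = 0.02366 K/W
Q = ΔT / R_total = 947 / 0.02366

Q ≈ 40000 W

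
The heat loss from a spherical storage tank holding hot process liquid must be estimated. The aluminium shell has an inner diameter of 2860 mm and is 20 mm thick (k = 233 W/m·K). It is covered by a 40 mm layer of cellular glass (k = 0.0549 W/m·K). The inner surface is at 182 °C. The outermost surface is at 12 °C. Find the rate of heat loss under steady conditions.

Q ≈ 6330 W

Radial (spherical) resistances in series:
R_aluminium shell = (1/1.43 − 1/1.45)/(4π×233) = 3.294×10^-6 K/W
R_cellular glass = (1/1.45 − 1/1.49)/(4π×0.0549) = 0.02684 K/W
R_total = 0.02684 K/W
Q = ΔT/R_total = 170/0.02684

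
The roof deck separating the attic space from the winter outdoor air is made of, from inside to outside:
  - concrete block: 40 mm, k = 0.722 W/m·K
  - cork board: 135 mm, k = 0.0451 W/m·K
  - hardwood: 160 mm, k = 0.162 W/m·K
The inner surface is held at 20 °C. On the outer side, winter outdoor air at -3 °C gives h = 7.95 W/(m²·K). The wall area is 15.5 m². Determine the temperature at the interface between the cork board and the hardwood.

T ≈ 3.15 °C

Using the resistance-network approach (series):
R_concrete block = L/(kA) = 0.04/(0.722×15.5) = 0.003574 K/W
R_cork board = L/(kA) = 0.135/(0.0451×15.5) = 0.1931 K/W
R_hardwood = L/(kA) = 0.16/(0.162×15.5) = 0.06372 K/W
R_outer film = 1/(h_o·A) = 1/(7.95×15.5) = 0.008115 K/W
R_total = 0.2685 K/W;  Q = ΔT/R_total = 23/0.2685 = 85.65 W
T_interface = T_inner − Q·ΣR(inner→interface) = 20 − 85.7×0.1967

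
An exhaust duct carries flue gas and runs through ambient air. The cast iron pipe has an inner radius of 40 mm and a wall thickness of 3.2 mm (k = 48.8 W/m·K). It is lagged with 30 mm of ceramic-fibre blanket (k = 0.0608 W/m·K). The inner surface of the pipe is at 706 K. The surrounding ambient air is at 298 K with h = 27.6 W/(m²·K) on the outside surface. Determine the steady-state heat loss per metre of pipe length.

Treating each annulus and film as a series resistance:
R_cast iron pipe wall = ln(43.2/40)/(2π×48.8×1) = 2.51×10^-4 K/W
R_ceramic-fibre blanket = ln(73.2/43.2)/(2π×0.0608×1) = 1.38 K/W
R_outer film = 1/(h_o·2πr_oL) = 1/(27.6×2π×0.0732×1) = 0.07878 K/W
R_total = 1.459 K/W
Q = ΔT/R_total = 408/1.459

q′ ≈ 280 W/m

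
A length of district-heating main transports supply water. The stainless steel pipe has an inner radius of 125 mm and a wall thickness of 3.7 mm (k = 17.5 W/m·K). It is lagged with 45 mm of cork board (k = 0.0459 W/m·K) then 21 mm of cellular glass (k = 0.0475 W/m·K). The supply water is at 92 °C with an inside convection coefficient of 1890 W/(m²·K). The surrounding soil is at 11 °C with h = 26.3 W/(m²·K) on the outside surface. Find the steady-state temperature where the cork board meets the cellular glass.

Radial resistances (cylindrical: R_cond = ln(r_o/r_i)/(2πkL), R_conv = 1/(h·2πrL)):
R_inner film = 1/(h_i·2πr₁L) = 1/(1890×2π×0.125×1) = 6.737×10^-4 K/W
R_stainless steel pipe wall = ln(128.7/125)/(2π×17.5×1) = 2.653×10^-4 K/W
R_cork board = ln(173.7/128.7)/(2π×0.0459×1) = 1.04 K/W
R_cellular glass = ln(194.7/173.7)/(2π×0.0475×1) = 0.3824 K/W
R_outer film = 1/(h_o·2πr_oL) = 1/(26.3×2π×0.1947×1) = 0.03108 K/W
R_total = 1.454 K/W
Q = ΔT/R_total = 81/1.454
Q = 55.7 W/m
T_interface = T_inner − Q·ΣR(inner→interface) = 92 − 55.7×1.041

T ≈ 34 °C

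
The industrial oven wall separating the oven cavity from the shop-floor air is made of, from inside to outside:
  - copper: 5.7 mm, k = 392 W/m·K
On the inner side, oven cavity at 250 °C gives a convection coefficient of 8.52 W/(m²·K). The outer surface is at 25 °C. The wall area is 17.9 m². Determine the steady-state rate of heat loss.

Q ≈ 34300 W

Series thermal resistances:
R_inner film = 1/(h_i·A) = 1/(8.52×17.9) = 0.006557 K/W
R_copper = L/(kA) = 0.0057/(392×17.9) = 8.123×10^-7 K/W
R_total = 0.006558 K/W
Q = ΔT / R_total = 225 / 0.006558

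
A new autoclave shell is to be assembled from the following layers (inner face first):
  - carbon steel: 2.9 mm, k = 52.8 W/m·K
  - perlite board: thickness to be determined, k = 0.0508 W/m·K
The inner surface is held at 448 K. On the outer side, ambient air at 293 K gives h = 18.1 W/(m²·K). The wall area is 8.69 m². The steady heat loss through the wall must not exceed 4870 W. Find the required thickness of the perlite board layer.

Model the wall as resistances in series:
R_carbon steel = L/(kA) = 0.0029/(52.8×8.69) = 6.32×10^-6 K/W
R_outer film = 1/(h_o·A) = 1/(18.1×8.69) = 0.006358 K/W
Sum of the known resistances R_other = 0.006364 K/W
Required total resistance R_tot = ΔT/Q_allow = 155/4870 = 0.03183 K/W
R_perlite board = R_tot − R_other = 0.02546 K/W
L = R·k·A = 0.02546×0.0508×8.69

L ≈ 11.2 mm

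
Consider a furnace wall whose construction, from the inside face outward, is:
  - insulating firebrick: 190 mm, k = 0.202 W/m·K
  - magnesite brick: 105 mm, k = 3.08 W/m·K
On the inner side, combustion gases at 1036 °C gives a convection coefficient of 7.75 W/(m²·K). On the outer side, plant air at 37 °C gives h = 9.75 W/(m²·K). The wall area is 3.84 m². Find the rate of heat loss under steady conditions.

Model the wall as resistances in series:
R_inner film = 1/(h_i·A) = 1/(7.75×3.84) = 0.0336 K/W
R_insulating firebrick = L/(kA) = 0.19/(0.202×3.84) = 0.2449 K/W
R_magnesite brick = L/(kA) = 0.105/(3.08×3.84) = 0.008878 K/W
R_outer film = 1/(h_o·A) = 1/(9.75×3.84) = 0.02671 K/W
R_total = 0.3141 K/W
Q = ΔT / R_total = 999 / 0.3141

Q ≈ 3180 W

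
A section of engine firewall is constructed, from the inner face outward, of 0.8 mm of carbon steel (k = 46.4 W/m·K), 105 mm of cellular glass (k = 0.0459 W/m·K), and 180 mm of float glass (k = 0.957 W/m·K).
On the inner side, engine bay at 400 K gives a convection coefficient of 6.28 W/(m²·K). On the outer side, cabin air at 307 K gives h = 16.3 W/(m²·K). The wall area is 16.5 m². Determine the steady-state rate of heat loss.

Q ≈ 569 W

Model the wall as resistances in series:
R_inner film = 1/(h_i·A) = 1/(6.28×16.5) = 0.009651 K/W
R_carbon steel = L/(kA) = 0.0008/(46.4×16.5) = 1.045×10^-6 K/W
R_cellular glass = L/(kA) = 0.105/(0.0459×16.5) = 0.1386 K/W
R_float glass = L/(kA) = 0.18/(0.957×16.5) = 0.0114 K/W
R_outer film = 1/(h_o·A) = 1/(16.3×16.5) = 0.003718 K/W
R_total = 0.1634 K/W
Q = ΔT / R_total = 93 / 0.1634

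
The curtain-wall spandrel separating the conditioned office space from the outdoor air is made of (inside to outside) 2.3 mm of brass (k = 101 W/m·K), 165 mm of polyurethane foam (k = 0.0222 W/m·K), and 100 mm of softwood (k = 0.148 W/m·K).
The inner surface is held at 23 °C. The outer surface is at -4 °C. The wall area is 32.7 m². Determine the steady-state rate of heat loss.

Q ≈ 109 W

Using the resistance-network approach (series):
R_brass = L/(kA) = 0.0023/(101×32.7) = 6.964×10^-7 K/W
R_polyurethane foam = L/(kA) = 0.165/(0.0222×32.7) = 0.2273 K/W
R_softwood = L/(kA) = 0.1/(0.148×32.7) = 0.02066 K/W
R_total = 0.248 K/W
Q = ΔT / R_total = 27 / 0.248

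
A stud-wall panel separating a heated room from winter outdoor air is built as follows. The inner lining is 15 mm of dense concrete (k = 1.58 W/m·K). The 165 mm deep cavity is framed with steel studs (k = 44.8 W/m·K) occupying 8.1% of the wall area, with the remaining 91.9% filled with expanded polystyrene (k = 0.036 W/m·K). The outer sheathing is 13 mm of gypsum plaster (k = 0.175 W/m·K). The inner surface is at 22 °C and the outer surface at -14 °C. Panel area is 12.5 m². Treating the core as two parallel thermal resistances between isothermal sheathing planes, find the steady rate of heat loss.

Sheathing layers in series; stud and cavity paths in parallel between them.
R_inner = 0.015/(1.58×12.5) = 7.595×10^-4 K/W
R_stud  = 0.165/(44.8×0.081×12.5) = 0.003638 K/W
R_cav   = 0.165/(0.036×0.919×12.5) = 0.399 K/W
1/R_core = 1/R_stud + 1/R_cav → R_core = 0.003605 K/W
R_outer = 0.013/(0.175×12.5) = 0.005943 K/W
R_total = 0.01031 K/W
Q = ΔT/R_total = 36/0.01031

Q ≈ 3490 W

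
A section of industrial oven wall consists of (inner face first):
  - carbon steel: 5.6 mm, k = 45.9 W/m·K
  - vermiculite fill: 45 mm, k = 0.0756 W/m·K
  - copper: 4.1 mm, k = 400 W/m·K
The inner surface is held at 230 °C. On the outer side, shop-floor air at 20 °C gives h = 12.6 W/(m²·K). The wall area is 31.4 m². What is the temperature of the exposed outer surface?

Model the wall as resistances in series:
R_carbon steel = L/(kA) = 0.0056/(45.9×31.4) = 3.885×10^-6 K/W
R_vermiculite fill = L/(kA) = 0.045/(0.0756×31.4) = 0.01896 K/W
R_copper = L/(kA) = 0.0041/(400×31.4) = 3.264×10^-7 K/W
R_outer film = 1/(h_o·A) = 1/(12.6×31.4) = 0.002528 K/W
R_total = 0.02149 K/W;  Q = ΔT/R_total = 210/0.02149 = 9773 W
T_interface = T_inner − Q·ΣR(inner→interface) = 230 − 9770×0.01896

T ≈ 44.7 °C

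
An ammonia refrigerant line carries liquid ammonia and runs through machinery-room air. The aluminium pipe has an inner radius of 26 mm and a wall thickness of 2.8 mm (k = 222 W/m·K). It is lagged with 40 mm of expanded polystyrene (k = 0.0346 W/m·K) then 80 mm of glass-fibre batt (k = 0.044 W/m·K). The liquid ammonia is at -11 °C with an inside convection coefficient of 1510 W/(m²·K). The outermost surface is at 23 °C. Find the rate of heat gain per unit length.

q′ ≈ 5 W/m

Cylindrical conduction, so R = ln(r₂/r₁)/(2πkL) per layer, in series:
R_inner film = 1/(h_i·2πr₁L) = 1/(1510×2π×0.026×1) = 0.004054 K/W
R_aluminium pipe wall = ln(28.8/26)/(2π×222×1) = 7.333×10^-5 K/W
R_expanded polystyrene = ln(68.8/28.8)/(2π×0.0346×1) = 4.006 K/W
R_glass-fibre batt = ln(148.8/68.8)/(2π×0.044×1) = 2.79 K/W
R_total = 6.8 K/W
Q = ΔT/R_total = 34/6.8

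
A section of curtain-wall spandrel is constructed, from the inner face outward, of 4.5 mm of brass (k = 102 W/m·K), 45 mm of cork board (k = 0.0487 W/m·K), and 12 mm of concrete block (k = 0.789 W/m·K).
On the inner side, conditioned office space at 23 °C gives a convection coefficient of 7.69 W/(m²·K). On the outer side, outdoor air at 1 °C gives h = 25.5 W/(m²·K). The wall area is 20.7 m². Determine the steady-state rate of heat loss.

Q ≈ 411 W

Treating each layer as a thermal resistance in series:
R_inner film = 1/(h_i·A) = 1/(7.69×20.7) = 0.006282 K/W
R_brass = L/(kA) = 0.0045/(102×20.7) = 2.131×10^-6 K/W
R_cork board = L/(kA) = 0.045/(0.0487×20.7) = 0.04464 K/W
R_concrete block = L/(kA) = 0.012/(0.789×20.7) = 7.347×10^-4 K/W
R_outer film = 1/(h_o·A) = 1/(25.5×20.7) = 0.001894 K/W
R_total = 0.05355 K/W
Q = ΔT / R_total = 22 / 0.05355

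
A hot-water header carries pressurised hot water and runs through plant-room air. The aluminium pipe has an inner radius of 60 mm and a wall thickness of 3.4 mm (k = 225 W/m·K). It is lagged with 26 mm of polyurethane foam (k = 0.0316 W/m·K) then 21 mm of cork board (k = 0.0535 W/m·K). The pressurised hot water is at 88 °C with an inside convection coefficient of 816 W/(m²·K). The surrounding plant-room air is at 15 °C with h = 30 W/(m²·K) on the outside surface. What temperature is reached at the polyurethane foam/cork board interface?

For a radial system each layer contributes R = ln(r_out/r_in)/(2πkL); films add R = 1/(hA).
R_inner film = 1/(h_i·2πr₁L) = 1/(816×2π×0.06×1) = 0.003251 K/W
R_aluminium pipe wall = ln(63.4/60)/(2π×225×1) = 3.899×10^-5 K/W
R_polyurethane foam = ln(89.4/63.4)/(2π×0.0316×1) = 1.731 K/W
R_cork board = ln(110.4/89.4)/(2π×0.0535×1) = 0.6277 K/W
R_outer film = 1/(h_o·2πr_oL) = 1/(30×2π×0.1104×1) = 0.04805 K/W
R_total = 2.41 K/W
Q = ΔT/R_total = 73/2.41
Q = 30.3 W/m
T_interface = T_inner − Q·ΣR(inner→interface) = 88 − 30.3×1.734

T ≈ 35.5 °C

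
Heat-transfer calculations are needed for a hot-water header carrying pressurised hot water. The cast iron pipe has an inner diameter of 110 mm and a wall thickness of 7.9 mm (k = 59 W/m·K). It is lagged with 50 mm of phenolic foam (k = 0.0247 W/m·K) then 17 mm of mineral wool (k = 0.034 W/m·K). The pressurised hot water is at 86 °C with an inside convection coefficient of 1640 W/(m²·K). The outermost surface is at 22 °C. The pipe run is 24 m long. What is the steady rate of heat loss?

For a radial system each layer contributes R = ln(r_out/r_in)/(2πkL); films add R = 1/(hA).
R_inner film = 1/(h_i·2πr₁L) = 1/(1640×2π×0.055×24) = 7.352×10^-5 K/W
R_cast iron pipe wall = ln(62.9/55)/(2π×59×24) = 1.509×10^-5 K/W
R_phenolic foam = ln(112.9/62.9)/(2π×0.0247×24) = 0.157 K/W
R_mineral wool = ln(129.9/112.9)/(2π×0.034×24) = 0.02736 K/W
R_total = 0.1845 K/W
Q = ΔT/R_total = 64/0.1845

Q ≈ 347 W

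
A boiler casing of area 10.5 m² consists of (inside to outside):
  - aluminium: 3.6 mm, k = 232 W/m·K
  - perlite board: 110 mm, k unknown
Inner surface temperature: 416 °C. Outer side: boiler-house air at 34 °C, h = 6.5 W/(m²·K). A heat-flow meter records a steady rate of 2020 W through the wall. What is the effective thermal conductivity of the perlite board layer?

Model the wall as resistances in series:
R_aluminium = L/(kA) = 0.0036/(232×10.5) = 1.478×10^-6 K/W
R_outer film = 1/(h_o·A) = 1/(6.5×10.5) = 0.01465 K/W
Sum of known resistances R_other = 0.01465 K/W
Total R = ΔT/Q = 382/2020 = 0.1891 K/W
R_perlite board = R_total − R_other = 0.1745 K/W
k = L/(R·A) = 0.11/(0.1745×10.5)

k ≈ 0.0601 W/(m·K)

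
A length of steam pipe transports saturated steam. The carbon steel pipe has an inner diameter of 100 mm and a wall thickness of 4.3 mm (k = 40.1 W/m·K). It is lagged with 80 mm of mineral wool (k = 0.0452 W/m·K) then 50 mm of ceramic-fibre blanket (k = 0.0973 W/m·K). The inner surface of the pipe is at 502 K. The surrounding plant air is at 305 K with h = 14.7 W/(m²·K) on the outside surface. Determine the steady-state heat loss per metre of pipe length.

q′ ≈ 52.3 W/m

Radial resistances (cylindrical: R_cond = ln(r_o/r_i)/(2πkL), R_conv = 1/(h·2πrL)):
R_carbon steel pipe wall = ln(54.3/50)/(2π×40.1×1) = 3.274×10^-4 K/W
R_mineral wool = ln(134.3/54.3)/(2π×0.0452×1) = 3.189 K/W
R_ceramic-fibre blanket = ln(184.3/134.3)/(2π×0.0973×1) = 0.5177 K/W
R_outer film = 1/(h_o·2πr_oL) = 1/(14.7×2π×0.1843×1) = 0.05875 K/W
R_total = 3.765 K/W
Q = ΔT/R_total = 197/3.765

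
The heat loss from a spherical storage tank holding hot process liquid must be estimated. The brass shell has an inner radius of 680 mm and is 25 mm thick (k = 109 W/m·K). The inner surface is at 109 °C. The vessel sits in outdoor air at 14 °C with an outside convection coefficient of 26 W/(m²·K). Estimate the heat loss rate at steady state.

For a spherical shell R = (1/r₁ − 1/r₂)/(4πk); film R = 1/(h·4πr²). In series:
R_brass shell = (1/0.68 − 1/0.705)/(4π×109) = 3.807×10^-5 K/W
R_outer film = 1/(h·4πr_o²) = 1/(26×4π×0.705²) = 0.006158 K/W
R_total = 0.006196 K/W
Q = ΔT/R_total = 95/0.006196

Q ≈ 15300 W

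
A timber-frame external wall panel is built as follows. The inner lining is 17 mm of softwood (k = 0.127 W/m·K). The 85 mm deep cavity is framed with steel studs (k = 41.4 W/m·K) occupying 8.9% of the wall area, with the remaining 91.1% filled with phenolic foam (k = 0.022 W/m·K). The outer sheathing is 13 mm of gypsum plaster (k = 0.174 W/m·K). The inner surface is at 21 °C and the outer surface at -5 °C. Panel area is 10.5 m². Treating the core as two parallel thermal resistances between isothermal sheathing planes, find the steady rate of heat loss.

Q ≈ 1180 W

Sheathing layers in series; stud and cavity paths in parallel between them.
R_inner = 0.017/(0.127×10.5) = 0.01275 K/W
R_stud  = 0.085/(41.4×0.089×10.5) = 0.002197 K/W
R_cav   = 0.085/(0.022×0.911×10.5) = 0.4039 K/W
1/R_core = 1/R_stud + 1/R_cav → R_core = 0.002185 K/W
R_outer = 0.013/(0.174×10.5) = 0.007115 K/W
R_total = 0.02205 K/W
Q = ΔT/R_total = 26/0.02205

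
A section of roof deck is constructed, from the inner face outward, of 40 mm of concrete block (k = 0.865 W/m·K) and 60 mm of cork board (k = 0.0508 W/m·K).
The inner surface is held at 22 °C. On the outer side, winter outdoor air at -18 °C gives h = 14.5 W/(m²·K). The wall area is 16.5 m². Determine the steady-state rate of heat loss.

Q ≈ 509 W

Thermal resistances in series:
R_concrete block = L/(kA) = 0.04/(0.865×16.5) = 0.002803 K/W
R_cork board = L/(kA) = 0.06/(0.0508×16.5) = 0.07158 K/W
R_outer film = 1/(h_o·A) = 1/(14.5×16.5) = 0.00418 K/W
R_total = 0.07856 K/W
Q = ΔT / R_total = 40 / 0.07856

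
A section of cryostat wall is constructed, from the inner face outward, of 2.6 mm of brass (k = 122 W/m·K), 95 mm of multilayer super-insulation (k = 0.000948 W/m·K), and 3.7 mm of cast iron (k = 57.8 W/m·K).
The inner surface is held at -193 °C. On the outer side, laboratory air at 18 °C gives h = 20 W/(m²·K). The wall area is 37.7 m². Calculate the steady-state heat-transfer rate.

Q ≈ 79.3 W

Thermal resistances in series:
R_brass = L/(kA) = 0.0026/(122×37.7) = 5.653×10^-7 K/W
R_multilayer super-insulation = L/(kA) = 0.095/(0.000948×37.7) = 2.658 K/W
R_cast iron = L/(kA) = 0.0037/(57.8×37.7) = 1.698×10^-6 K/W
R_outer film = 1/(h_o·A) = 1/(20×37.7) = 0.001326 K/W
R_total = 2.659 K/W
Q = ΔT / R_total = 211 / 2.659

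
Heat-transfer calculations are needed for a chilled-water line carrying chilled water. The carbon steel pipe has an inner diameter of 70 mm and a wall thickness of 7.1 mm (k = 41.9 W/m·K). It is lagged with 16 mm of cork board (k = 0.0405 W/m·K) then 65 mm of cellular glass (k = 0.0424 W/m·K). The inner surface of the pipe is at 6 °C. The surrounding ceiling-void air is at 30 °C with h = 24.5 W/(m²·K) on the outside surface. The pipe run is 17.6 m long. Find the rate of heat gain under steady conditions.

Q ≈ 102 W

Radial resistances (cylindrical: R_cond = ln(r_o/r_i)/(2πkL), R_conv = 1/(h·2πrL)):
R_carbon steel pipe wall = ln(42.1/35)/(2π×41.9×17.6) = 3.986×10^-5 K/W
R_cork board = ln(58.1/42.1)/(2π×0.0405×17.6) = 0.07192 K/W
R_cellular glass = ln(123.1/58.1)/(2π×0.0424×17.6) = 0.1601 K/W
R_outer film = 1/(h_o·2πr_oL) = 1/(24.5×2π×0.1231×17.6) = 0.002998 K/W
R_total = 0.2351 K/W
Q = ΔT/R_total = 24/0.2351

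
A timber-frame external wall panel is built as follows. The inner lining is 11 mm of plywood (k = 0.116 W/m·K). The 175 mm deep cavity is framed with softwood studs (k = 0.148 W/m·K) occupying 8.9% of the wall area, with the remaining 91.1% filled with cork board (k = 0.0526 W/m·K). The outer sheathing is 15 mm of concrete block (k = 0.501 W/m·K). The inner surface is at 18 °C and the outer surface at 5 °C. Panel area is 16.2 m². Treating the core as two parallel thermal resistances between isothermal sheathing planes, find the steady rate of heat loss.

Q ≈ 70.4 W

Sheathing layers in series; stud and cavity paths in parallel between them.
R_inner = 0.011/(0.116×16.2) = 0.005854 K/W
R_stud  = 0.175/(0.148×0.089×16.2) = 0.8201 K/W
R_cav   = 0.175/(0.0526×0.911×16.2) = 0.2254 K/W
1/R_core = 1/R_stud + 1/R_cav → R_core = 0.1768 K/W
R_outer = 0.015/(0.501×16.2) = 0.001848 K/W
R_total = 0.1845 K/W
Q = ΔT/R_total = 13/0.1845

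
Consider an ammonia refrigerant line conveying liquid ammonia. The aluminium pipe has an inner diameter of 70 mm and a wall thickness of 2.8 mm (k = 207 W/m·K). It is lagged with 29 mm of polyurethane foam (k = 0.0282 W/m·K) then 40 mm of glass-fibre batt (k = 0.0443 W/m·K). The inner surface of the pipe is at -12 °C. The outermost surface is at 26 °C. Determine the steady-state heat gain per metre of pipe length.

Per-layer cylindrical resistances, series-summed:
R_aluminium pipe wall = ln(37.8/35)/(2π×207×1) = 5.917×10^-5 K/W
R_polyurethane foam = ln(66.8/37.8)/(2π×0.0282×1) = 3.214 K/W
R_glass-fibre batt = ln(106.8/66.8)/(2π×0.0443×1) = 1.686 K/W
R_total = 4.899 K/W
Q = ΔT/R_total = 38/4.899

q′ ≈ 7.76 W/m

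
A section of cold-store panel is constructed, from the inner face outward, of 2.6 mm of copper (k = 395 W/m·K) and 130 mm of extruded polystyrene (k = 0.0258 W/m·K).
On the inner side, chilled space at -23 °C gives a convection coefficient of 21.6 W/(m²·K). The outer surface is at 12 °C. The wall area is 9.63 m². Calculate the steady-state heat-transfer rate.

Q ≈ 66.3 W

Using the resistance-network approach (series):
R_inner film = 1/(h_i·A) = 1/(21.6×9.63) = 0.004808 K/W
R_copper = L/(kA) = 0.0026/(395×9.63) = 6.835×10^-7 K/W
R_extruded polystyrene = L/(kA) = 0.13/(0.0258×9.63) = 0.5232 K/W
R_total = 0.528 K/W
Q = ΔT / R_total = 35 / 0.528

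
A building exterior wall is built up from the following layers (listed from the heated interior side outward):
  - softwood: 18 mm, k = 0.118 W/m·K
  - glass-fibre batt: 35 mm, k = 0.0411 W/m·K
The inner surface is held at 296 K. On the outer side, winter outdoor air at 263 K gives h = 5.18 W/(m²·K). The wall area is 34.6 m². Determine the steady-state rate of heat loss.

Q ≈ 954 W

Thermal resistances in series:
R_softwood = L/(kA) = 0.018/(0.118×34.6) = 0.004409 K/W
R_glass-fibre batt = L/(kA) = 0.035/(0.0411×34.6) = 0.02461 K/W
R_outer film = 1/(h_o·A) = 1/(5.18×34.6) = 0.005579 K/W
R_total = 0.0346 K/W
Q = ΔT / R_total = 33 / 0.0346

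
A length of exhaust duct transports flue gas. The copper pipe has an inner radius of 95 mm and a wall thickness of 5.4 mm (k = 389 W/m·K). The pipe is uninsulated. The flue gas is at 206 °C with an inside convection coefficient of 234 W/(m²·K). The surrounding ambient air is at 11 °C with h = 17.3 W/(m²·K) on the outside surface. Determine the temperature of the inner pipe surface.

Treating each annulus and film as a series resistance:
R_inner film = 1/(h_i·2πr₁L) = 1/(234×2π×0.095×1) = 0.007159 K/W
R_copper pipe wall = ln(100.4/95)/(2π×389×1) = 2.262×10^-5 K/W
R_outer film = 1/(h_o·2πr_oL) = 1/(17.3×2π×0.1004×1) = 0.09163 K/W
R_total = 0.09881 K/W
Q = ΔT/R_total = 195/0.09881
Q = 1970 W/m
T_interface = T_inner − Q·ΣR(inner→interface) = 206 − 1970×0.007159

T ≈ 192 °C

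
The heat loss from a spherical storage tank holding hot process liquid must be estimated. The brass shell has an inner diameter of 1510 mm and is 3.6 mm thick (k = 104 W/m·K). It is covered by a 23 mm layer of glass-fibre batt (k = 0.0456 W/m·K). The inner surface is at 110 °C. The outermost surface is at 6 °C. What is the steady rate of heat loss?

Q ≈ 1540 W

For a spherical shell R = (1/r₁ − 1/r₂)/(4πk); film R = 1/(h·4πr²). In series:
R_brass shell = (1/0.755 − 1/0.7586)/(4π×104) = 4.809×10^-6 K/W
R_glass-fibre batt = (1/0.7586 − 1/0.7816)/(4π×0.0456) = 0.06769 K/W
R_total = 0.0677 K/W
Q = ΔT/R_total = 104/0.0677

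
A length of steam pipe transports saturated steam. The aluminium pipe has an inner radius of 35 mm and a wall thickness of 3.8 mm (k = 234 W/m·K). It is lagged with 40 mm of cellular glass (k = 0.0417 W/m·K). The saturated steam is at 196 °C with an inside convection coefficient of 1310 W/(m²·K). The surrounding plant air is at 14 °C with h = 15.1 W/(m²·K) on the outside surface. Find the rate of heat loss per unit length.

For a radial system each layer contributes R = ln(r_out/r_in)/(2πkL); films add R = 1/(hA).
R_inner film = 1/(h_i·2πr₁L) = 1/(1310×2π×0.035×1) = 0.003471 K/W
R_aluminium pipe wall = ln(38.8/35)/(2π×234×1) = 7.01×10^-5 K/W
R_cellular glass = ln(78.8/38.8)/(2π×0.0417×1) = 2.704 K/W
R_outer film = 1/(h_o·2πr_oL) = 1/(15.1×2π×0.0788×1) = 0.1338 K/W
R_total = 2.841 K/W
Q = ΔT/R_total = 182/2.841

q′ ≈ 64.1 W/m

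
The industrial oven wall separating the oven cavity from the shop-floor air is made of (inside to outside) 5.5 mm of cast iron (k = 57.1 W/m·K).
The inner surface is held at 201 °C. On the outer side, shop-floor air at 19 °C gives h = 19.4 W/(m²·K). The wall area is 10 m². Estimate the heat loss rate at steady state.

Model the wall as resistances in series:
R_cast iron = L/(kA) = 0.0055/(57.1×10) = 9.632×10^-6 K/W
R_outer film = 1/(h_o·A) = 1/(19.4×10) = 0.005155 K/W
R_total = 0.005164 K/W
Q = ΔT / R_total = 182 / 0.005164

Q ≈ 35200 W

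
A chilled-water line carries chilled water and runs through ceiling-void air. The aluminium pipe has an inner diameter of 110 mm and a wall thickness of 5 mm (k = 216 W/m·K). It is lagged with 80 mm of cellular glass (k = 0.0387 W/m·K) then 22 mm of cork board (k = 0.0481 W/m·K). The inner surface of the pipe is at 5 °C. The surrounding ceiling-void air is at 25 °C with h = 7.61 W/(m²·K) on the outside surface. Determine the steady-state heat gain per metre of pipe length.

Radial resistances (cylindrical: R_cond = ln(r_o/r_i)/(2πkL), R_conv = 1/(h·2πrL)):
R_aluminium pipe wall = ln(60/55)/(2π×216×1) = 6.411×10^-5 K/W
R_cellular glass = ln(140/60)/(2π×0.0387×1) = 3.485 K/W
R_cork board = ln(162/140)/(2π×0.0481×1) = 0.4829 K/W
R_outer film = 1/(h_o·2πr_oL) = 1/(7.61×2π×0.162×1) = 0.1291 K/W
R_total = 4.097 K/W
Q = ΔT/R_total = 20/4.097

q′ ≈ 4.88 W/m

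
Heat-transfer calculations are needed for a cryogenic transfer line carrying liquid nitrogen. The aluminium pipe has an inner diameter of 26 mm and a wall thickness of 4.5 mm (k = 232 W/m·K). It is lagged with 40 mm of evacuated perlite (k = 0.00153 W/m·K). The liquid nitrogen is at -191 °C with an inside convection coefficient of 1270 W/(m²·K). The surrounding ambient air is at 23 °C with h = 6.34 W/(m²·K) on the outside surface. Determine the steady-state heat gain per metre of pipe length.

For a radial system each layer contributes R = ln(r_out/r_in)/(2πkL); films add R = 1/(hA).
R_inner film = 1/(h_i·2πr₁L) = 1/(1270×2π×0.013×1) = 0.00964 K/W
R_aluminium pipe wall = ln(17.5/13)/(2π×232×1) = 2.039×10^-4 K/W
R_evacuated perlite = ln(57.5/17.5)/(2π×0.00153×1) = 123.7 K/W
R_outer film = 1/(h_o·2πr_oL) = 1/(6.34×2π×0.0575×1) = 0.4366 K/W
R_total = 124.2 K/W
Q = ΔT/R_total = 214/124.2

q′ ≈ 1.72 W/m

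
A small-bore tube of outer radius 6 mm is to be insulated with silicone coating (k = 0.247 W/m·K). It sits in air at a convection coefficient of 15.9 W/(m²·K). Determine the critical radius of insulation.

r_cr ≈ 15.5 mm

For a cylinder r_cr = k/h = 0.247/15.9
r_cr = 15.5 mm; since the bare radius (6 mm) is below r_cr, adding a thin layer of insulation will *increase* heat loss.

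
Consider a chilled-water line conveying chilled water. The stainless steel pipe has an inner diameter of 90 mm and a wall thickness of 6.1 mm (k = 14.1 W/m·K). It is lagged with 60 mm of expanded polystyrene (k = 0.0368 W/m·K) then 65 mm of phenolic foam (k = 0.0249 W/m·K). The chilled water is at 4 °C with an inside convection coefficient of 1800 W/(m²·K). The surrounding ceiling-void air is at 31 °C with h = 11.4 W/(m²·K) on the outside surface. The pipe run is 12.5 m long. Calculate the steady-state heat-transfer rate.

Treating each annulus and film as a series resistance:
R_inner film = 1/(h_i·2πr₁L) = 1/(1800×2π×0.045×12.5) = 1.572×10^-4 K/W
R_stainless steel pipe wall = ln(51.1/45)/(2π×14.1×12.5) = 1.148×10^-4 K/W
R_expanded polystyrene = ln(111.1/51.1)/(2π×0.0368×12.5) = 0.2687 K/W
R_phenolic foam = ln(176.1/111.1)/(2π×0.0249×12.5) = 0.2355 K/W
R_outer film = 1/(h_o·2πr_oL) = 1/(11.4×2π×0.1761×12.5) = 0.006342 K/W
R_total = 0.5109 K/W
Q = ΔT/R_total = 27/0.5109

Q ≈ 52.9 W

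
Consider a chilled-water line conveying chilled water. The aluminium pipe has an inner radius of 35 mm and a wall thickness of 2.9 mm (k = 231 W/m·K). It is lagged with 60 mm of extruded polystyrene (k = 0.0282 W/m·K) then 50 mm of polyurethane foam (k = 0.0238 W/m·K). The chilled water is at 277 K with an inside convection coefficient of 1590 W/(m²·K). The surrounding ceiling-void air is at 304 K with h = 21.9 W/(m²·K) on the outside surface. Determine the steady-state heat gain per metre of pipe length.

For a radial system each layer contributes R = ln(r_out/r_in)/(2πkL); films add R = 1/(hA).
R_inner film = 1/(h_i·2πr₁L) = 1/(1590×2π×0.035×1) = 0.00286 K/W
R_aluminium pipe wall = ln(37.9/35)/(2π×231×1) = 5.485×10^-5 K/W
R_extruded polystyrene = ln(97.9/37.9)/(2π×0.0282×1) = 5.356 K/W
R_polyurethane foam = ln(147.9/97.9)/(2π×0.0238×1) = 2.759 K/W
R_outer film = 1/(h_o·2πr_oL) = 1/(21.9×2π×0.1479×1) = 0.04914 K/W
R_total = 8.167 K/W
Q = ΔT/R_total = 27/8.167

q′ ≈ 3.31 W/m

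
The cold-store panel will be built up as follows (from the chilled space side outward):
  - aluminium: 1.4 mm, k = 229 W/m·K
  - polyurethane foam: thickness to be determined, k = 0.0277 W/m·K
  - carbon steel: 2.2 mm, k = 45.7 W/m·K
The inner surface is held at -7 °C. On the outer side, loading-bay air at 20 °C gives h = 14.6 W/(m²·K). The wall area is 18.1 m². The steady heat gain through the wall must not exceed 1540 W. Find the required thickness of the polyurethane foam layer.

L ≈ 6.89 mm

Model the wall as resistances in series:
R_aluminium = L/(kA) = 0.0014/(229×18.1) = 3.378×10^-7 K/W
R_carbon steel = L/(kA) = 0.0022/(45.7×18.1) = 2.66×10^-6 K/W
R_outer film = 1/(h_o·A) = 1/(14.6×18.1) = 0.003784 K/W
Sum of the known resistances R_other = 0.003787 K/W
Required total resistance R_tot = ΔT/Q_allow = 27/1540 = 0.01753 K/W
R_polyurethane foam = R_tot − R_other = 0.01375 K/W
L = R·k·A = 0.01375×0.0277×18.1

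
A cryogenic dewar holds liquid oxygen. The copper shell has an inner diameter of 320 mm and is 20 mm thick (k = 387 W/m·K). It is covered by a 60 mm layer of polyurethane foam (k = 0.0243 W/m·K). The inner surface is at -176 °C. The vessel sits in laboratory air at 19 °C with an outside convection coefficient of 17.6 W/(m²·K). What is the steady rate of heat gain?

Q ≈ 42.1 W

Radial (spherical) resistances in series:
R_copper shell = (1/0.16 − 1/0.18)/(4π×387) = 1.428×10^-4 K/W
R_polyurethane foam = (1/0.18 − 1/0.24)/(4π×0.0243) = 4.548 K/W
R_outer film = 1/(h·4πr_o²) = 1/(17.6×4π×0.24²) = 0.0785 K/W
R_total = 4.627 K/W
Q = ΔT/R_total = 195/4.627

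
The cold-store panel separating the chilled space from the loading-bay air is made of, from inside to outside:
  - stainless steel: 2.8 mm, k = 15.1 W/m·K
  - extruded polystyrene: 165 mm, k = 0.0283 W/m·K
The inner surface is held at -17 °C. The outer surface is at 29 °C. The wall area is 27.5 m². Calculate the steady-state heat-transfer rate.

Using the resistance-network approach (series):
R_stainless steel = L/(kA) = 0.0028/(15.1×27.5) = 6.743×10^-6 K/W
R_extruded polystyrene = L/(kA) = 0.165/(0.0283×27.5) = 0.212 K/W
R_total = 0.212 K/W
Q = ΔT / R_total = 46 / 0.212

Q ≈ 217 W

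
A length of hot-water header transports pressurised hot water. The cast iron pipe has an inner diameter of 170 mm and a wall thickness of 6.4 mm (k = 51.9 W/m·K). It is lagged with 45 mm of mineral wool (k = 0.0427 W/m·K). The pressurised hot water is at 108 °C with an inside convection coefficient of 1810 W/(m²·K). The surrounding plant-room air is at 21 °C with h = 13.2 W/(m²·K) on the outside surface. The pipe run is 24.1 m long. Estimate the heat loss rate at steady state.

Q ≈ 1330 W

For a radial system each layer contributes R = ln(r_out/r_in)/(2πkL); films add R = 1/(hA).
R_inner film = 1/(h_i·2πr₁L) = 1/(1810×2π×0.085×24.1) = 4.292×10^-5 K/W
R_cast iron pipe wall = ln(91.4/85)/(2π×51.9×24.1) = 9.237×10^-6 K/W
R_mineral wool = ln(136.4/91.4)/(2π×0.0427×24.1) = 0.06192 K/W
R_outer film = 1/(h_o·2πr_oL) = 1/(13.2×2π×0.1364×24.1) = 0.003668 K/W
R_total = 0.06564 K/W
Q = ΔT/R_total = 87/0.06564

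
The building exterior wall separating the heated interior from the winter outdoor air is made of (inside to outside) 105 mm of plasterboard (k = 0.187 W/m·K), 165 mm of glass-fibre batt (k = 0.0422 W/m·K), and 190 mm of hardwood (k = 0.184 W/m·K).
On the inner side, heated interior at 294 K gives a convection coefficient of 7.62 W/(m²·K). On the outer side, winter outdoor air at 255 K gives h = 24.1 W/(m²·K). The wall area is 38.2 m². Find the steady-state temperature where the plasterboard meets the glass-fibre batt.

T ≈ 289 K

Thermal resistances in series:
R_inner film = 1/(h_i·A) = 1/(7.62×38.2) = 0.003435 K/W
R_plasterboard = L/(kA) = 0.105/(0.187×38.2) = 0.0147 K/W
R_glass-fibre batt = L/(kA) = 0.165/(0.0422×38.2) = 0.1024 K/W
R_hardwood = L/(kA) = 0.19/(0.184×38.2) = 0.02703 K/W
R_outer film = 1/(h_o·A) = 1/(24.1×38.2) = 0.001086 K/W
R_total = 0.1486 K/W;  Q = ΔT/R_total = 39/0.1486 = 262.4 W
T_interface = T_inner − Q·ΣR(inner→interface) = 294 − 262×0.01813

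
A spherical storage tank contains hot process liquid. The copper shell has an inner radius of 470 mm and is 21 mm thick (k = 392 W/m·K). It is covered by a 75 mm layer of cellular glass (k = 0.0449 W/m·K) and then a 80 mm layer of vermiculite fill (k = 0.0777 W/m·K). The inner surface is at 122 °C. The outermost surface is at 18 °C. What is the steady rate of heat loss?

Q ≈ 148 W

Spherical conduction: R = (1/r_in − 1/r_out)/(4πk) per layer; series-sum.
R_copper shell = (1/0.47 − 1/0.491)/(4π×392) = 1.847×10^-5 K/W
R_cellular glass = (1/0.491 − 1/0.566)/(4π×0.0449) = 0.4783 K/W
R_vermiculite fill = (1/0.566 − 1/0.646)/(4π×0.0777) = 0.2241 K/W
R_total = 0.7024 K/W
Q = ΔT/R_total = 104/0.7024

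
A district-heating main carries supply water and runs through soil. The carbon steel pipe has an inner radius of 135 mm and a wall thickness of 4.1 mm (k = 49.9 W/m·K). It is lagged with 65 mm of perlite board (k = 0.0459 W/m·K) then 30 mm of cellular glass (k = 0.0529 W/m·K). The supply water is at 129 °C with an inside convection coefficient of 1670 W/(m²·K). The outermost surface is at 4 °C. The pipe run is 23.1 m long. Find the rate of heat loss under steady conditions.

Q ≈ 1660 W

Per-layer cylindrical resistances, series-summed:
R_inner film = 1/(h_i·2πr₁L) = 1/(1670×2π×0.135×23.1) = 3.056×10^-5 K/W
R_carbon steel pipe wall = ln(139.1/135)/(2π×49.9×23.1) = 4.131×10^-6 K/W
R_perlite board = ln(204.1/139.1)/(2π×0.0459×23.1) = 0.05755 K/W
R_cellular glass = ln(234.1/204.1)/(2π×0.0529×23.1) = 0.01786 K/W
R_total = 0.07545 K/W
Q = ΔT/R_total = 125/0.07545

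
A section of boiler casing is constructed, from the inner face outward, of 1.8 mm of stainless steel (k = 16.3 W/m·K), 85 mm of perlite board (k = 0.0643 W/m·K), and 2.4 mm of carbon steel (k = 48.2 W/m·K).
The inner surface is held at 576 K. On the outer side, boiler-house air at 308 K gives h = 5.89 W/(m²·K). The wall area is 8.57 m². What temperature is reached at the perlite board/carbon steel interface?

T ≈ 339 K

Thermal resistances in series:
R_stainless steel = L/(kA) = 0.0018/(16.3×8.57) = 1.289×10^-5 K/W
R_perlite board = L/(kA) = 0.085/(0.0643×8.57) = 0.1543 K/W
R_carbon steel = L/(kA) = 0.0024/(48.2×8.57) = 5.81×10^-6 K/W
R_outer film = 1/(h_o·A) = 1/(5.89×8.57) = 0.01981 K/W
R_total = 0.1741 K/W;  Q = ΔT/R_total = 268/0.1741 = 1540 W
T_interface = T_inner − Q·ΣR(inner→interface) = 576 − 1540×0.1543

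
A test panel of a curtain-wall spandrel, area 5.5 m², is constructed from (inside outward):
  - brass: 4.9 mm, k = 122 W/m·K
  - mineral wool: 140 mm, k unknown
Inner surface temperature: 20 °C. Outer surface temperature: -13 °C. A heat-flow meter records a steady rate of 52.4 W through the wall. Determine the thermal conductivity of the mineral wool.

k ≈ 0.0404 W/(m·K)

Series thermal resistances:
R_brass = L/(kA) = 0.0049/(122×5.5) = 7.303×10^-6 K/W
Sum of known resistances R_other = 7.303×10^-6 K/W
Total R = ΔT/Q = 33/52.4 = 0.6298 K/W
R_mineral wool = R_total − R_other = 0.6298 K/W
k = L/(R·A) = 0.14/(0.6298×5.5)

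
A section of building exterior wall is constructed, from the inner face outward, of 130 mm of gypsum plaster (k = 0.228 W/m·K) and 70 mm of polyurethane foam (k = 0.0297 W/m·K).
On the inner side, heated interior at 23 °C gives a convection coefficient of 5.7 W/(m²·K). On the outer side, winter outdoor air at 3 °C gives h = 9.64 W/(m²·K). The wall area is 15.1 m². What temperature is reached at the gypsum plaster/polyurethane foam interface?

T ≈ 18.3 °C

Using the resistance-network approach (series):
R_inner film = 1/(h_i·A) = 1/(5.7×15.1) = 0.01162 K/W
R_gypsum plaster = L/(kA) = 0.13/(0.228×15.1) = 0.03776 K/W
R_polyurethane foam = L/(kA) = 0.07/(0.0297×15.1) = 0.1561 K/W
R_outer film = 1/(h_o·A) = 1/(9.64×15.1) = 0.00687 K/W
R_total = 0.2123 K/W;  Q = ΔT/R_total = 20/0.2123 = 94.19 W
T_interface = T_inner − Q·ΣR(inner→interface) = 23 − 94.2×0.04938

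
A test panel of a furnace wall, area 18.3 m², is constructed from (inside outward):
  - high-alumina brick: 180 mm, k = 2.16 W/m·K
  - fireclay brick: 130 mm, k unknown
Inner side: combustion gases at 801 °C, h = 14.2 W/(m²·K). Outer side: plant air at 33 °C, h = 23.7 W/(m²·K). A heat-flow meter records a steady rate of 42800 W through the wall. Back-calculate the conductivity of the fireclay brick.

k ≈ 0.982 W/(m·K)

Thermal resistances in series:
R_inner film = 1/(h_i·A) = 1/(14.2×18.3) = 0.003848 K/W
R_high-alumina brick = L/(kA) = 0.18/(2.16×18.3) = 0.004554 K/W
R_outer film = 1/(h_o·A) = 1/(23.7×18.3) = 0.002306 K/W
Sum of known resistances R_other = 0.01071 K/W
Total R = ΔT/Q = 768/42800 = 0.01794 K/W
R_fireclay brick = R_total − R_other = 0.007236 K/W
k = L/(R·A) = 0.13/(0.007236×18.3)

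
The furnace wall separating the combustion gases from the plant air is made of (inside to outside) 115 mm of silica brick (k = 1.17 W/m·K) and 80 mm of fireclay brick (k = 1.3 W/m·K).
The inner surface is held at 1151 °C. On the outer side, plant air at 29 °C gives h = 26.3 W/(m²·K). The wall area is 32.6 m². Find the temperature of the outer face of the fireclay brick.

T ≈ 245 °C

Treating each layer as a thermal resistance in series:
R_silica brick = L/(kA) = 0.115/(1.17×32.6) = 0.003015 K/W
R_fireclay brick = L/(kA) = 0.08/(1.3×32.6) = 0.001888 K/W
R_outer film = 1/(h_o·A) = 1/(26.3×32.6) = 0.001166 K/W
R_total = 0.006069 K/W;  Q = ΔT/R_total = 1122/0.006069 = 184900 W
T_interface = T_inner − Q·ΣR(inner→interface) = 1151 − 185000×0.004903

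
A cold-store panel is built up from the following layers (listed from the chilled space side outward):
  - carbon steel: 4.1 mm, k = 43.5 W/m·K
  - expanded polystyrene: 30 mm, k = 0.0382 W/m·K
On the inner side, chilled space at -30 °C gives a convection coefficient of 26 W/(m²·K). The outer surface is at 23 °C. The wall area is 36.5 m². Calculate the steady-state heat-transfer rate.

Using the resistance-network approach (series):
R_inner film = 1/(h_i·A) = 1/(26×36.5) = 0.001054 K/W
R_carbon steel = L/(kA) = 0.0041/(43.5×36.5) = 2.582×10^-6 K/W
R_expanded polystyrene = L/(kA) = 0.03/(0.0382×36.5) = 0.02152 K/W
R_total = 0.02257 K/W
Q = ΔT / R_total = 53 / 0.02257

Q ≈ 2350 W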